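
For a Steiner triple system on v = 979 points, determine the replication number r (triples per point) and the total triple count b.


An STS(v) is a 2-(v, 3, 1) BIBD: block size k = 3, λ = 1.
Replication: r(k − 1) = λ(v − 1) ⇒ r·2 = 979 − 1 = 978 ⇒ r = 489.
Block count: bk = vr ⇒ b·3 = 979·489 = 478731 ⇒ b = 159577.
(Check via b = v(v − 1)/6 = 979·978/6 = 957462/6 = 159577.)

r = 489, b = 159577.


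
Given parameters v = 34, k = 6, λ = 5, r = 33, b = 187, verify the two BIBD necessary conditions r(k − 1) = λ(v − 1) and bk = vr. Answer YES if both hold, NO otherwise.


Condition (i): r(k − 1) = 33·5 = 165; λ(v − 1) = 5·33 = 165. Match? YES.
Condition (ii): bk = 187·6 = 1122; vr = 34·33 = 1122. Match? YES.
Both conditions hold? YES.

YES


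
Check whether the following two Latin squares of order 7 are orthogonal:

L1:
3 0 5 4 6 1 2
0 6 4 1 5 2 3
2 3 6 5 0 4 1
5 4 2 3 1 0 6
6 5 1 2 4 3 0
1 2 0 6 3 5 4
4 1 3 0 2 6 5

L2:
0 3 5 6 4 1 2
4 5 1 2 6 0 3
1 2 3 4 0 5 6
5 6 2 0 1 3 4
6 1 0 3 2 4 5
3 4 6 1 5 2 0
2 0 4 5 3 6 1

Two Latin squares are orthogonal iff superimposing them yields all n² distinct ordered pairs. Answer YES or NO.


Form the n² = 49 superimposed pairs (L1[i][j], L2[i][j]), row by row (rows and columns indexed from 0):
row 0: (3,0) (0,3) (5,5) (4,6) (6,4) (1,1) (2,2)
row 1: (0,4) (6,5) (4,1) (1,2) (5,6) (2,0) (3,3)
row 2: (2,1) (3,2) (6,3) (5,4) (0,0) (4,5) (1,6)
row 3: (5,5) (4,6) (2,2) (3,0) (1,1) (0,3) (6,4)
row 4: (6,6) (5,1) (1,0) (2,3) (4,2) (3,4) (0,5)
row 5: (1,3) (2,4) (0,6) (6,1) (3,5) (5,2) (4,0)
row 6: (4,2) (1,0) (3,4) (0,5) (2,3) (6,6) (5,1)
Orthogonality requires all 49 pairs distinct.
But the pair (5,5) repeats: cell (0,2) has L1 = 5, L2 = 5, and cell (3,0) has L1 = 5, L2 = 5.
A repeated pair means some other pair never occurs (only 35 distinct pairs out of 49), so the squares are not orthogonal.
Conclusion: NO.

NO


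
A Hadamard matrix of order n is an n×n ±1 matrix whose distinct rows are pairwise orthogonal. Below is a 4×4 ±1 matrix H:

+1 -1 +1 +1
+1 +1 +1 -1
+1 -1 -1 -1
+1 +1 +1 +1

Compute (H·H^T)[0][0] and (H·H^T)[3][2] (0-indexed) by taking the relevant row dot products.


Row 0 of H: [1, -1, 1, 1].
Row 2 of H: [1, -1, -1, -1].
Row 3 of H: [1, 1, 1, 1].
(H·H^T)[0][0] = Σ_j H[0][j]·H[0][j] = (1)² + (-1)² + (1)² + (1)² = 1 + 1 + 1 + 1 = 4.
(H·H^T)[3][2] = Σ_j H[3][j]·H[2][j] = (1)·(1) + (1)·(-1) + (1)·(-1) + (1)·(-1) = 1 + -1 + -1 + -1 = -2.
Rows 3 and 2 are not orthogonal (dot product = -2 ≠ 0), so H is not a Hadamard matrix.

(0,0) entry = 4; (3,2) entry = -2.


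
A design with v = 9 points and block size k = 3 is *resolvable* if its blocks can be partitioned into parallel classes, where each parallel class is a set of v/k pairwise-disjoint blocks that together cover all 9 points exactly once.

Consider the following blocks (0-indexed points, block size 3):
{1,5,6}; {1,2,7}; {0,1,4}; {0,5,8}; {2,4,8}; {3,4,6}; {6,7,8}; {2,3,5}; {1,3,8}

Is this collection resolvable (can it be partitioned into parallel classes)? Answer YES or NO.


v = 9, block size k = 3, number of blocks = 9.
For resolvability, blocks must partition into parallel classes of size v/k = 3.
Total blocks must therefore be a multiple of 3: 9 = 3·3 + 0 ⇒ divisible ✓.
Consider block {1,5,6}. The only other block(s) in the collection disjoint from it are {2,4,8} — just 1 block(s). Any parallel class containing {1,5,6} would need 2 other blocks each disjoint from it, so no parallel class of size 3 can contain {1,5,6}.
Since every block must belong to some parallel class in a resolution, the collection cannot be partitioned into parallel classes.
Resolvable? NO.

NO


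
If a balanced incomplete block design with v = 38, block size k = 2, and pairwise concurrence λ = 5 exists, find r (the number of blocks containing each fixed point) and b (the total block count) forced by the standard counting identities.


Any 2-(v, k, λ) BIBD satisfies two necessary conditions:
  (i)  Each point sits in r blocks, and counting incidences through any fixed point gives r(k − 1) = λ(v − 1), so r = λ(v − 1)/(k − 1).
  (ii) Total incidences bk = vr, so b = vr/k.
Step 1: r = λ(v − 1)/(k − 1) = 5·(38 − 1)/(2 − 1) = 5·37/1 = 185/1 = 185.
Step 2: b = vr/k = 38·185/2 = 7030/2 = 3515.
Check integrality: r = 185 ∈ Z ✓, b = 3515 ∈ Z ✓.
(These identities are necessary conditions: they determine r and b for any design with these parameters, but do not by themselves prove that one exists.)

r = 185, b = 3515.


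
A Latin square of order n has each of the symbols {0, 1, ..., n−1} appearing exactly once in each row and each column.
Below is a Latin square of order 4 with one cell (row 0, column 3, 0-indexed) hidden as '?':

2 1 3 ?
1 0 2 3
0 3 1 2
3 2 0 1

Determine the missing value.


Row 0 contains symbols [1, 2, 3] — missing [0].
Column 3 contains symbols [1, 2, 3] — missing [0].
The missing symbol must appear in both missing sets; intersection = [0].
Therefore the hidden value is 0.

Missing value = 0.


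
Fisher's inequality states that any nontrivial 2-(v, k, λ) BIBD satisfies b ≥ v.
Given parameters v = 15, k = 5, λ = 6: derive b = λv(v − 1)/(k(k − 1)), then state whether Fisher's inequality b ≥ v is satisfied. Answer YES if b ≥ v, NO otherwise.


b = λv(v − 1)/(k(k − 1)) = 6·15·14/(5·4) = 1260/20 = 63.
Compare with v = 15: b ≥ v, so Fisher's inequality holds.

YES


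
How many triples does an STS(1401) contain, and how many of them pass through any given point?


An STS(v) is a 2-(v, 3, 1) BIBD: block size k = 3, λ = 1.
Replication: r(k − 1) = λ(v − 1) ⇒ r·2 = 1401 − 1 = 1400 ⇒ r = 700.
Block count: bk = vr ⇒ b·3 = 1401·700 = 980700 ⇒ b = 326900.

r = 700, b = 326900.


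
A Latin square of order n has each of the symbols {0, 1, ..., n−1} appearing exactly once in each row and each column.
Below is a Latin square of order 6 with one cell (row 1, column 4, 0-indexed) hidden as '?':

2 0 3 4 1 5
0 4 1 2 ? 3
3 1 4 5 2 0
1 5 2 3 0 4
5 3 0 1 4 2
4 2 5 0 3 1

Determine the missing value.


Row 1 contains symbols [0, 1, 2, 3, 4] — missing [5].
Column 4 contains symbols [0, 1, 2, 3, 4] — missing [5].
The missing symbol must appear in both missing sets; intersection = [5].
Therefore the hidden value is 5.

Missing value = 5.


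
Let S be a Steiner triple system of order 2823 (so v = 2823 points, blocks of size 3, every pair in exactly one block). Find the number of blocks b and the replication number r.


An STS(v) is a 2-(v, 3, 1) BIBD: block size k = 3, λ = 1.
Replication: r(k − 1) = λ(v − 1) ⇒ r·2 = 2823 − 1 = 2822 ⇒ r = 1411.
Block count: bk = vr ⇒ b·3 = 2823·1411 = 3983253 ⇒ b = 1327751.
(Check via b = v(v − 1)/6 = 2823·2822/6 = 7966506/6 = 1327751.)

r = 1411, b = 1327751.


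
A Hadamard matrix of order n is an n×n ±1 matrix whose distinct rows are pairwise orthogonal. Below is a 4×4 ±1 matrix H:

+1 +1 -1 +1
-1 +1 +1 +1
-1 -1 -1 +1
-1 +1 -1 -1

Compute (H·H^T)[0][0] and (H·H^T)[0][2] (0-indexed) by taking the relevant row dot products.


Row 0 of H: [1, 1, -1, 1].
Row 2 of H: [-1, -1, -1, 1].
(H·H^T)[0][0] = Σ_j H[0][j]·H[0][j] = (1)² + (1)² + (-1)² + (1)² = 1 + 1 + 1 + 1 = 4.
(H·H^T)[0][2] = Σ_j H[0][j]·H[2][j] = (1)·(-1) + (1)·(-1) + (-1)·(-1) + (1)·(1) = -1 + -1 + 1 + 1 = 0.
So rows 0 and 2 are orthogonal; the diagonal entry equals n = 4.

(0,0) entry = 4; (0,2) entry = 0.


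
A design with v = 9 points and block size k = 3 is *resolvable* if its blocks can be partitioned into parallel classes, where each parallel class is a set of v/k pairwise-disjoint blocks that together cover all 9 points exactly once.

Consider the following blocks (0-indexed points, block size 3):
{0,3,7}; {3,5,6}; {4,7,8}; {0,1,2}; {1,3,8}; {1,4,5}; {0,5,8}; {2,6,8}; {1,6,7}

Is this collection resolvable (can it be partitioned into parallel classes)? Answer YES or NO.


v = 9, block size k = 3, number of blocks = 9.
For resolvability, blocks must partition into parallel classes of size v/k = 3.
Total blocks must therefore be a multiple of 3: 9 = 3·3 + 0 ⇒ divisible ✓.
Consider block {1,3,8}. It intersects every other block in the collection, so no parallel class of size 3 can contain it.
Since every block must belong to some parallel class in a resolution, the collection cannot be partitioned into parallel classes.
Resolvable? NO.

NO


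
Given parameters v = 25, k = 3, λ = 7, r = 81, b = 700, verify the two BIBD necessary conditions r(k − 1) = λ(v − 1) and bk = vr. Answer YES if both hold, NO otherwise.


Condition (i): r(k − 1) = 81·2 = 162; λ(v − 1) = 7·24 = 168. Match? NO.
Condition (ii): bk = 700·3 = 2100; vr = 25·81 = 2025. Match? NO.
Both conditions hold? NO.

NO


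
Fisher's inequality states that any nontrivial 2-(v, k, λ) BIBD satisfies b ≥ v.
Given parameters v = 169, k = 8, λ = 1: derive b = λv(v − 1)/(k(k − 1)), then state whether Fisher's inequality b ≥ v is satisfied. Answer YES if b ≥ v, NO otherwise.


r = λ(v − 1)/(k − 1) = 1·168/7 = 24.
b = vr/k = 169·24/8 = 507.
Fisher's inequality: b ≥ v ⇔ 507 ≥ 169? YES.

YES


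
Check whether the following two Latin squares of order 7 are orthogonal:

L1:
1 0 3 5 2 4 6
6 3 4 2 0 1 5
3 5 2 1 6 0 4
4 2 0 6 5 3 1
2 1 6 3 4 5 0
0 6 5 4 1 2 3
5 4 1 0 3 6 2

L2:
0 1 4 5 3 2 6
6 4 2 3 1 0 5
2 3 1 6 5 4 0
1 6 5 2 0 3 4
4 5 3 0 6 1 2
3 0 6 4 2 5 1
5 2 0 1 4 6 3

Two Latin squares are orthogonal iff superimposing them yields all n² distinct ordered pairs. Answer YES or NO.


Form the n² = 49 superimposed pairs (L1[i][j], L2[i][j]), row by row (rows and columns indexed from 0):
row 0: (1,0) (0,1) (3,4) (5,5) (2,3) (4,2) (6,6)
row 1: (6,6) (3,4) (4,2) (2,3) (0,1) (1,0) (5,5)
row 2: (3,2) (5,3) (2,1) (1,6) (6,5) (0,4) (4,0)
row 3: (4,1) (2,6) (0,5) (6,2) (5,0) (3,3) (1,4)
row 4: (2,4) (1,5) (6,3) (3,0) (4,6) (5,1) (0,2)
row 5: (0,3) (6,0) (5,6) (4,4) (1,2) (2,5) (3,1)
row 6: (5,5) (4,2) (1,0) (0,1) (3,4) (6,6) (2,3)
Orthogonality requires all 49 pairs distinct.
But the pair (6,6) repeats: cell (0,6) has L1 = 6, L2 = 6, and cell (1,0) has L1 = 6, L2 = 6.
A repeated pair means some other pair never occurs (only 35 distinct pairs out of 49), so the squares are not orthogonal.
Conclusion: NO.

NO


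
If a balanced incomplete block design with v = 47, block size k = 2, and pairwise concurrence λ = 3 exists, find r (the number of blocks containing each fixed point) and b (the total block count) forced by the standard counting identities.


Any 2-(v, k, λ) BIBD satisfies two necessary conditions:
  (i)  Each point sits in r blocks, and counting incidences through any fixed point gives r(k − 1) = λ(v − 1), so r = λ(v − 1)/(k − 1).
  (ii) Total incidences bk = vr, so b = vr/k.
Step 1: r = λ(v − 1)/(k − 1) = 3·(47 − 1)/(2 − 1) = 3·46/1 = 138/1 = 138.
Step 2: b = vr/k = 47·138/2 = 6486/2 = 3243.
Check integrality: r = 138 ∈ Z ✓, b = 3243 ∈ Z ✓.
(These identities are necessary conditions: they determine r and b for any design with these parameters, but do not by themselves prove that one exists.)

r = 138, b = 3243.


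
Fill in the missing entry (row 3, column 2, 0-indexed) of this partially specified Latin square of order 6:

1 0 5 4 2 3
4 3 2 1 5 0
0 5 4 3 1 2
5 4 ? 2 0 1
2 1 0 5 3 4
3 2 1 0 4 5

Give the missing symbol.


Row 3 contains symbols [0, 1, 2, 4, 5] — missing [3].
Column 2 contains symbols [0, 1, 2, 4, 5] — missing [3].
The missing symbol must appear in both missing sets; intersection = [3].
Therefore the hidden value is 3.

Missing value = 3.


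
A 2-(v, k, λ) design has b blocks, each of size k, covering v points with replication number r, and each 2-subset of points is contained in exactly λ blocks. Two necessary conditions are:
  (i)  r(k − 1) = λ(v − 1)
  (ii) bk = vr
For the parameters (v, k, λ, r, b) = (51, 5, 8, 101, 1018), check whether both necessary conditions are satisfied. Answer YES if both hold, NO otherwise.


Condition (i): r(k − 1) = 101·4 = 404; λ(v − 1) = 8·50 = 400. Match? NO.
Condition (ii): bk = 1018·5 = 5090; vr = 51·101 = 5151. Match? NO.
Both conditions hold? NO.

NO


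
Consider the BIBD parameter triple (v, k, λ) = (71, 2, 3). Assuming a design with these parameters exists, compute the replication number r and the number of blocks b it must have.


Any 2-(v, k, λ) BIBD satisfies two necessary conditions:
  (i)  Each point sits in r blocks, and counting incidences through any fixed point gives r(k − 1) = λ(v − 1), so r = λ(v − 1)/(k − 1).
  (ii) Total incidences bk = vr, so b = vr/k.
Step 1: r = λ(v − 1)/(k − 1) = 3·(71 − 1)/(2 − 1) = 3·70/1 = 210/1 = 210.
Step 2: b = vr/k = 71·210/2 = 14910/2 = 7455.
Check integrality: r = 210 ∈ Z ✓, b = 7455 ∈ Z ✓.
(These identities are necessary conditions: they determine r and b for any design with these parameters, but do not by themselves prove that one exists.)

r = 210, b = 7455.


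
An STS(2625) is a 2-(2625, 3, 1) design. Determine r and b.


An STS(v) is a 2-(v, 3, 1) BIBD: block size k = 3, λ = 1.
Replication: r(k − 1) = λ(v − 1) ⇒ r·2 = 2625 − 1 = 2624 ⇒ r = 1312.
Block count: bk = vr ⇒ b·3 = 2625·1312 = 3444000 ⇒ b = 1148000.
(Check via b = v(v − 1)/6 = 2625·2624/6 = 6888000/6 = 1148000.)

r = 1312, b = 1148000.


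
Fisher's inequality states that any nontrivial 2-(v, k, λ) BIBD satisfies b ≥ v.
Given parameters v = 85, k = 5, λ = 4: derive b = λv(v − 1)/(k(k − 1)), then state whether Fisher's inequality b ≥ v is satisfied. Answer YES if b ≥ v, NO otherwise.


b = λv(v − 1)/(k(k − 1)) = 4·85·84/(5·4) = 28560/20 = 1428.
Compare with v = 85: b ≥ v, so Fisher's inequality holds.

YES


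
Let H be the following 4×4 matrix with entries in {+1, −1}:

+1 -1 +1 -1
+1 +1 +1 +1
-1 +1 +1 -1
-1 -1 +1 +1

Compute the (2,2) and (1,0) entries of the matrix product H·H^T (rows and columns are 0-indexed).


Row 0 of H: [1, -1, 1, -1].
Row 1 of H: [1, 1, 1, 1].
Row 2 of H: [-1, 1, 1, -1].
(H·H^T)[2][2] = Σ_j H[2][j]·H[2][j] = (-1)² + (1)² + (1)² + (-1)² = 1 + 1 + 1 + 1 = 4.
(H·H^T)[1][0] = Σ_j H[1][j]·H[0][j] = (1)·(1) + (1)·(-1) + (1)·(1) + (1)·(-1) = 1 + -1 + 1 + -1 = 0.
So rows 1 and 0 are orthogonal; the diagonal entry equals n = 4.

(2,2) entry = 4; (1,0) entry = 0.


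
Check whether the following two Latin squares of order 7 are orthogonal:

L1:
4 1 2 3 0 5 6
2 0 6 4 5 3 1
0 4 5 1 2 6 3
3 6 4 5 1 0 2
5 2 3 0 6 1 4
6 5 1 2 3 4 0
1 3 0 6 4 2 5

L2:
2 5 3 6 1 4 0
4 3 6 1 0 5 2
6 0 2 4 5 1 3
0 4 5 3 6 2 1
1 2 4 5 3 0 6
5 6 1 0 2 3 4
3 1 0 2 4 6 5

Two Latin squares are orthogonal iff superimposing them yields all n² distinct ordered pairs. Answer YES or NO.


Form the n² = 49 superimposed pairs (L1[i][j], L2[i][j]), row by row (rows and columns indexed from 0):
row 0: (4,2) (1,5) (2,3) (3,6) (0,1) (5,4) (6,0)
row 1: (2,4) (0,3) (6,6) (4,1) (5,0) (3,5) (1,2)
row 2: (0,6) (4,0) (5,2) (1,4) (2,5) (6,1) (3,3)
row 3: (3,0) (6,4) (4,5) (5,3) (1,6) (0,2) (2,1)
row 4: (5,1) (2,2) (3,4) (0,5) (6,3) (1,0) (4,6)
row 5: (6,5) (5,6) (1,1) (2,0) (3,2) (4,3) (0,4)
row 6: (1,3) (3,1) (0,0) (6,2) (4,4) (2,6) (5,5)
Orthogonality requires all 49 pairs distinct.
Check by first coordinate: for each symbol s of L1, list the L2 entries in the n cells where L1 = s; they must all differ.
  L1 = 0: L2 entries (in reading order) 1, 3, 6, 2, 5, 4, 0 — all 7 distinct ✓
  L1 = 1: L2 entries (in reading order) 5, 2, 4, 6, 0, 1, 3 — all 7 distinct ✓
  L1 = 2: L2 entries (in reading order) 3, 4, 5, 1, 2, 0, 6 — all 7 distinct ✓
  L1 = 3: L2 entries (in reading order) 6, 5, 3, 0, 4, 2, 1 — all 7 distinct ✓
  L1 = 4: L2 entries (in reading order) 2, 1, 0, 5, 6, 3, 4 — all 7 distinct ✓
  L1 = 5: L2 entries (in reading order) 4, 0, 2, 3, 1, 6, 5 — all 7 distinct ✓
  L1 = 6: L2 entries (in reading order) 0, 6, 1, 4, 3, 5, 2 — all 7 distinct ✓
Every symbol of L1 meets every symbol of L2 exactly once, so all 49 pairs are distinct (49 of 49).
Conclusion: YES.

YES


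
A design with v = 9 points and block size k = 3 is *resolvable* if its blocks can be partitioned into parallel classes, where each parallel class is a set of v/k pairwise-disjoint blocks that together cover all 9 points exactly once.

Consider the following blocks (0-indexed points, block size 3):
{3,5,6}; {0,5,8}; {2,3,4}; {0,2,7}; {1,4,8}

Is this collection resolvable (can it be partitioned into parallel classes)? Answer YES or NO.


v = 9, block size k = 3, number of blocks = 5.
For resolvability, blocks must partition into parallel classes of size v/k = 3.
Total blocks must therefore be a multiple of 3: 5 = 3·1 + 2 ⇒ not divisible ✗.
Resolvable? NO.

NO


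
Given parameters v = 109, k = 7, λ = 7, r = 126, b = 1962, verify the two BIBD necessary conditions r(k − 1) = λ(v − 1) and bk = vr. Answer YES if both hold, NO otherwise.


Condition (i): r(k − 1) = 126·6 = 756; λ(v − 1) = 7·108 = 756. Match? YES.
Condition (ii): bk = 1962·7 = 13734; vr = 109·126 = 13734. Match? YES.
Both conditions hold? YES.

YES


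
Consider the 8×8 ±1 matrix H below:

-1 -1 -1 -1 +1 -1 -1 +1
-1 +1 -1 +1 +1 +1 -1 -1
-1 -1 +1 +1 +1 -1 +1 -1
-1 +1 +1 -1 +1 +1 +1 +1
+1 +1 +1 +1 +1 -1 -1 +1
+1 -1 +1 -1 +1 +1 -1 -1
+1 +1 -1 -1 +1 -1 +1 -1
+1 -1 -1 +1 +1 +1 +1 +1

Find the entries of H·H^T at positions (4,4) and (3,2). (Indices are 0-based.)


Row 2 of H: [-1, -1, 1, 1, 1, -1, 1, -1].
Row 3 of H: [-1, 1, 1, -1, 1, 1, 1, 1].
Row 4 of H: [1, 1, 1, 1, 1, -1, -1, 1].
(H·H^T)[4][4] = Σ_j H[4][j]·H[4][j] = (1)² + (1)² + (1)² + (1)² + (1)² + (-1)² + (-1)² + (1)² = 1 + 1 + 1 + 1 + 1 + 1 + 1 + 1 = 8.
(H·H^T)[3][2] = Σ_j H[3][j]·H[2][j] = (-1)·(-1) + (1)·(-1) + (1)·(1) + (-1)·(1) + (1)·(1) + (1)·(-1) + (1)·(1) + (1)·(-1) = 1 + -1 + 1 + -1 + 1 + -1 + 1 + -1 = 0.
So rows 3 and 2 are orthogonal; the diagonal entry equals n = 8.

(4,4) entry = 8; (3,2) entry = 0.


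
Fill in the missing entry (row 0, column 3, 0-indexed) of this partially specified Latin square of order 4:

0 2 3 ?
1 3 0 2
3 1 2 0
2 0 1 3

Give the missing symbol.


Row 0 contains symbols [0, 2, 3] — missing [1].
Column 3 contains symbols [0, 2, 3] — missing [1].
The missing symbol must appear in both missing sets; intersection = [1].
Therefore the hidden value is 1.

Missing value = 1.


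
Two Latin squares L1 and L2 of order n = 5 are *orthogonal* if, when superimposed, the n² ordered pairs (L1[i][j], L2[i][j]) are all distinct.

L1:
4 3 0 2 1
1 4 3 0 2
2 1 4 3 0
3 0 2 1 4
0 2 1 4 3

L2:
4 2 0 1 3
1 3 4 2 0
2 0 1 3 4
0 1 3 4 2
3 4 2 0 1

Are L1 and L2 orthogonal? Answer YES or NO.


Form the n² = 25 superimposed pairs (L1[i][j], L2[i][j]), row by row (rows and columns indexed from 0):
row 0: (4,4) (3,2) (0,0) (2,1) (1,3)
row 1: (1,1) (4,3) (3,4) (0,2) (2,0)
row 2: (2,2) (1,0) (4,1) (3,3) (0,4)
row 3: (3,0) (0,1) (2,3) (1,4) (4,2)
row 4: (0,3) (2,4) (1,2) (4,0) (3,1)
Orthogonality requires all 25 pairs distinct.
Check by first coordinate: for each symbol s of L1, list the L2 entries in the n cells where L1 = s; they must all differ.
  L1 = 0: L2 entries (in reading order) 0, 2, 4, 1, 3 — all 5 distinct ✓
  L1 = 1: L2 entries (in reading order) 3, 1, 0, 4, 2 — all 5 distinct ✓
  L1 = 2: L2 entries (in reading order) 1, 0, 2, 3, 4 — all 5 distinct ✓
  L1 = 3: L2 entries (in reading order) 2, 4, 3, 0, 1 — all 5 distinct ✓
  L1 = 4: L2 entries (in reading order) 4, 3, 1, 2, 0 — all 5 distinct ✓
Every symbol of L1 meets every symbol of L2 exactly once, so all 25 pairs are distinct (25 of 25).
Conclusion: YES.

YES


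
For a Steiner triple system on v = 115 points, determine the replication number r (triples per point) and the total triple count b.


An STS(v) is a 2-(v, 3, 1) BIBD: block size k = 3, λ = 1.
Replication: r(k − 1) = λ(v − 1) ⇒ r·2 = 115 − 1 = 114 ⇒ r = 57.
Block count: b = v(v − 1)/6 = 115·114/6 = 13110/6 = 2185.

r = 57, b = 2185.


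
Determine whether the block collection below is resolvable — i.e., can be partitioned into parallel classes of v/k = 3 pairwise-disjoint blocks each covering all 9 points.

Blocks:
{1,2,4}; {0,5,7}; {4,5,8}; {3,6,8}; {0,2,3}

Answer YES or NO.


v = 9, block size k = 3, number of blocks = 5.
For resolvability, blocks must partition into parallel classes of size v/k = 3.
Total blocks must therefore be a multiple of 3: 5 = 3·1 + 2 ⇒ not divisible ✗.
Resolvable? NO.

NO


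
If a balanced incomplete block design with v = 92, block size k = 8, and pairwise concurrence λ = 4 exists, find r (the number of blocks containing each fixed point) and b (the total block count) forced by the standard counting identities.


Any 2-(v, k, λ) BIBD satisfies two necessary conditions:
  (i)  Each point sits in r blocks, and counting incidences through any fixed point gives r(k − 1) = λ(v − 1), so r = λ(v − 1)/(k − 1).
  (ii) Total incidences bk = vr, so b = vr/k.
Step 1: r = λ(v − 1)/(k − 1) = 4·(92 − 1)/(8 − 1) = 4·91/7 = 364/7 = 52.
Step 2: b = vr/k = 92·52/8 = 4784/8 = 598.
Check integrality: r = 52 ∈ Z ✓, b = 598 ∈ Z ✓.
(These identities are necessary conditions: they determine r and b for any design with these parameters, but do not by themselves prove that one exists.)

r = 52, b = 598.


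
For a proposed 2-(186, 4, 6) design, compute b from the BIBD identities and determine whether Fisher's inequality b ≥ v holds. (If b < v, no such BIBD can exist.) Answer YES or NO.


r = λ(v − 1)/(k − 1) = 6·185/3 = 370.
b = vr/k = 186·370/4 = 17205.
Fisher's inequality: b ≥ v ⇔ 17205 ≥ 186? YES.

YES


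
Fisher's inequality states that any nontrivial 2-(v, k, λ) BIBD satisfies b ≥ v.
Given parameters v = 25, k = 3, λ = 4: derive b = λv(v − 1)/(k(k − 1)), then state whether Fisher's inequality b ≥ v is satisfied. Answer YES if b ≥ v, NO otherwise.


r = λ(v − 1)/(k − 1) = 4·24/2 = 48.
b = vr/k = 25·48/3 = 400.
Fisher's inequality: b ≥ v ⇔ 400 ≥ 25? YES.

YES


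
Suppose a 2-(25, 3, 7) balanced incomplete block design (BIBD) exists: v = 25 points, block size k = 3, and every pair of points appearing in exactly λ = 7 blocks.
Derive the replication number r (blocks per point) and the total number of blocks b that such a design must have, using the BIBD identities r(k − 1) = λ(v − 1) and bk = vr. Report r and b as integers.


Any 2-(v, k, λ) BIBD satisfies two necessary conditions:
  (i)  Each point sits in r blocks, and counting incidences through any fixed point gives r(k − 1) = λ(v − 1), so r = λ(v − 1)/(k − 1).
  (ii) Total incidences bk = vr, so b = vr/k.
Step 1: r = λ(v − 1)/(k − 1) = 7·(25 − 1)/(3 − 1) = 7·24/2 = 168/2 = 84.
Step 2: b = vr/k = 25·84/3 = 2100/3 = 700.
Check integrality: r = 84 ∈ Z ✓, b = 700 ∈ Z ✓.
(These identities are necessary conditions: they determine r and b for any design with these parameters, but do not by themselves prove that one exists.)

r = 84, b = 700.


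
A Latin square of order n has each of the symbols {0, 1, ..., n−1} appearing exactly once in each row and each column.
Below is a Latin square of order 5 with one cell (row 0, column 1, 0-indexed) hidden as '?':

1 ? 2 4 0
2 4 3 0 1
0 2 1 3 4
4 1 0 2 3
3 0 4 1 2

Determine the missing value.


Row 0 contains symbols [0, 1, 2, 4] — missing [3].
Column 1 contains symbols [0, 1, 2, 4] — missing [3].
The missing symbol must appear in both missing sets; intersection = [3].
Therefore the hidden value is 3.

Missing value = 3.


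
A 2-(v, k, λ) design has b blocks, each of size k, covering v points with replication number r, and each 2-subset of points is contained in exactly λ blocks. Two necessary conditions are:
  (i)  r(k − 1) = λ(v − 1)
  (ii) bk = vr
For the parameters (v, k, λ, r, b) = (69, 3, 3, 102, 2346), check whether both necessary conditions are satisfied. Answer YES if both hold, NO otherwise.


Condition (i): r(k − 1) = 102·2 = 204; λ(v − 1) = 3·68 = 204. Match? YES.
Condition (ii): bk = 2346·3 = 7038; vr = 69·102 = 7038. Match? YES.
Both conditions hold? YES.

YES


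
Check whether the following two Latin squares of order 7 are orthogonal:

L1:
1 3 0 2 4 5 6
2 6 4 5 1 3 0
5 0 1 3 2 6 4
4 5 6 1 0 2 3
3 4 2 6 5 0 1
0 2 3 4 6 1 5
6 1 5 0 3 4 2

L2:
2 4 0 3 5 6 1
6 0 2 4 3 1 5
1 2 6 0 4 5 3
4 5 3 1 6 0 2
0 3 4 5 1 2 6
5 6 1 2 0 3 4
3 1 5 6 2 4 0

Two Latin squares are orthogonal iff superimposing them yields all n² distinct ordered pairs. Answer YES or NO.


Form the n² = 49 superimposed pairs (L1[i][j], L2[i][j]), row by row (rows and columns indexed from 0):
row 0: (1,2) (3,4) (0,0) (2,3) (4,5) (5,6) (6,1)
row 1: (2,6) (6,0) (4,2) (5,4) (1,3) (3,1) (0,5)
row 2: (5,1) (0,2) (1,6) (3,0) (2,4) (6,5) (4,3)
row 3: (4,4) (5,5) (6,3) (1,1) (0,6) (2,0) (3,2)
row 4: (3,0) (4,3) (2,4) (6,5) (5,1) (0,2) (1,6)
row 5: (0,5) (2,6) (3,1) (4,2) (6,0) (1,3) (5,4)
row 6: (6,3) (1,1) (5,5) (0,6) (3,2) (4,4) (2,0)
Orthogonality requires all 49 pairs distinct.
But the pair (3,0) repeats: cell (2,3) has L1 = 3, L2 = 0, and cell (4,0) has L1 = 3, L2 = 0.
A repeated pair means some other pair never occurs (only 28 distinct pairs out of 49), so the squares are not orthogonal.
Conclusion: NO.

NO


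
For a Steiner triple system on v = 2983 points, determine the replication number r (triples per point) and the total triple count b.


An STS(v) is a 2-(v, 3, 1) BIBD: block size k = 3, λ = 1.
Replication: r(k − 1) = λ(v − 1) ⇒ r·2 = 2983 − 1 = 2982 ⇒ r = 1491.
Block count: b = v(v − 1)/6 = 2983·2982/6 = 8895306/6 = 1482551.
(Check via bk = vr: 1482551·3 = 4447653 = 2983·1491 = 4447653 ✓.)

r = 1491, b = 1482551.


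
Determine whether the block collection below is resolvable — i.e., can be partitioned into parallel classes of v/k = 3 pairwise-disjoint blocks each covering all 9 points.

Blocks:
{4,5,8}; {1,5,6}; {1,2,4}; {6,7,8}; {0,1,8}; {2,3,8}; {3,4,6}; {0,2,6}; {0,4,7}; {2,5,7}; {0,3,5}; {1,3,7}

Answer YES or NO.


v = 9, block size k = 3, number of blocks = 12.
For resolvability, blocks must partition into parallel classes of size v/k = 3.
Total blocks must therefore be a multiple of 3: 12 = 3·4 + 0 ⇒ divisible ✓.
Greedy packing gives 4 candidate class(es). Each should be a full parallel class (size 3, covers all 9 points).
  Class 1 (3 blocks): {4,5,8}; {0,2,6}; {1,3,7}. Points covered: [0, 1, 2, 3, 4, 5, 6, 7, 8].
  Class 2 (3 blocks): {1,5,6}; {2,3,8}; {0,4,7}. Points covered: [0, 1, 2, 3, 4, 5, 6, 7, 8].
  Class 3 (3 blocks): {1,2,4}; {6,7,8}; {0,3,5}. Points covered: [0, 1, 2, 3, 4, 5, 6, 7, 8].
  Class 4 (3 blocks): {0,1,8}; {3,4,6}; {2,5,7}. Points covered: [0, 1, 2, 3, 4, 5, 6, 7, 8].
All classes full (size 3)? YES. All classes cover every point? YES.
Resolvable? YES.

YES


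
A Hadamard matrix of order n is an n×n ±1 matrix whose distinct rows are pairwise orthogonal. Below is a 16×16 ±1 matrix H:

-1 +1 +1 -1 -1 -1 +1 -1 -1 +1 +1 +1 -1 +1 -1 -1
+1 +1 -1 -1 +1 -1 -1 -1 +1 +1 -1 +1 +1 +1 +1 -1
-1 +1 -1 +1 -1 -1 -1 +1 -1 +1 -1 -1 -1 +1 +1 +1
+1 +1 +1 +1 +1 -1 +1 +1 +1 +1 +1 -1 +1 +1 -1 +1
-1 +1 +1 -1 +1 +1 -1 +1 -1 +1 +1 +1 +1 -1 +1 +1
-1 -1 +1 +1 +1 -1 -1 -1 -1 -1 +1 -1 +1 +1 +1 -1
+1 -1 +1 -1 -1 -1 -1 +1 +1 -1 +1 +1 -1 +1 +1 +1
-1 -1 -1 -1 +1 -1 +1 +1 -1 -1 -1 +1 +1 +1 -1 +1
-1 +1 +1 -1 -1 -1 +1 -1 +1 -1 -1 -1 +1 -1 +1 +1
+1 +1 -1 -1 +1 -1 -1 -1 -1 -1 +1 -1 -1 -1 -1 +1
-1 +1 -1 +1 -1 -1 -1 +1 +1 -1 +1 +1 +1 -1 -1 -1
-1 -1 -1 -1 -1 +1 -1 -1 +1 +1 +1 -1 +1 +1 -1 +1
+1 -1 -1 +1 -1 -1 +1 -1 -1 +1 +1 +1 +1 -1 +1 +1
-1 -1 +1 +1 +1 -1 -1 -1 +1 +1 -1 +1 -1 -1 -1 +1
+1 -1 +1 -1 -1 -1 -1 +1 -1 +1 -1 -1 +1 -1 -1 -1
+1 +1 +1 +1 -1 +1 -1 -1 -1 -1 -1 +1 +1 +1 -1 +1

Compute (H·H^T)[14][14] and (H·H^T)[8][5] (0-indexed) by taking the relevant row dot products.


Row 5 of H: [-1, -1, 1, 1, 1, -1, -1, -1, -1, -1, 1, -1, 1, 1, 1, -1].
Row 8 of H: [-1, 1, 1, -1, -1, -1, 1, -1, 1, -1, -1, -1, 1, -1, 1, 1].
Row 14 of H: [1, -1, 1, -1, -1, -1, -1, 1, -1, 1, -1, -1, 1, -1, -1, -1].
(H·H^T)[14][14] = Σ_j H[14][j]·H[14][j] = (1)² + (-1)² + (1)² + (-1)² + (-1)² + (-1)² + (-1)² + (1)² + (-1)² + (1)² + (-1)² + (-1)² + (1)² + (-1)² + (-1)² + (-1)² = 1 + 1 + 1 + 1 + 1 + 1 + 1 + 1 + 1 + 1 + 1 + 1 + 1 + 1 + 1 + 1 = 16.
(H·H^T)[8][5] = Σ_j H[8][j]·H[5][j] = (-1)·(-1) + (1)·(-1) + (1)·(1) + (-1)·(1) + (-1)·(1) + (-1)·(-1) + (1)·(-1) + (-1)·(-1) + (1)·(-1) + (-1)·(-1) + (-1)·(1) + (-1)·(-1) + (1)·(1) + (-1)·(1) + (1)·(1) + (1)·(-1) = 1 + -1 + 1 + -1 + -1 + 1 + -1 + 1 + -1 + 1 + -1 + 1 + 1 + -1 + 1 + -1 = 0.
So rows 8 and 5 are orthogonal; the diagonal entry equals n = 16.

(14,14) entry = 16; (8,5) entry = 0.


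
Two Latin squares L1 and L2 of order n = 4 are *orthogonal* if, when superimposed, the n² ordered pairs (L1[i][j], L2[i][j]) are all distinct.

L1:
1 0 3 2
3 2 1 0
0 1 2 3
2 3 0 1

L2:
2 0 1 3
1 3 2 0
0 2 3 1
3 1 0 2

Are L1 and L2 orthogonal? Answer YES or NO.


Form the n² = 16 superimposed pairs (L1[i][j], L2[i][j]), row by row (rows and columns indexed from 0):
row 0: (1,2) (0,0) (3,1) (2,3)
row 1: (3,1) (2,3) (1,2) (0,0)
row 2: (0,0) (1,2) (2,3) (3,1)
row 3: (2,3) (3,1) (0,0) (1,2)
Orthogonality requires all 16 pairs distinct.
But the pair (3,1) repeats: cell (0,2) has L1 = 3, L2 = 1, and cell (1,0) has L1 = 3, L2 = 1.
A repeated pair means some other pair never occurs (only 4 distinct pairs out of 16), so the squares are not orthogonal.
Conclusion: NO.

NO


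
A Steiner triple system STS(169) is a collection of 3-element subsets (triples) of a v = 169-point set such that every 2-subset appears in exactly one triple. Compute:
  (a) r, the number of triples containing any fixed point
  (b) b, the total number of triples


An STS(v) is a 2-(v, 3, 1) BIBD: block size k = 3, λ = 1.
Replication: r(k − 1) = λ(v − 1) ⇒ r·2 = 169 − 1 = 168 ⇒ r = 84.
Block count: bk = vr ⇒ b·3 = 169·84 = 14196 ⇒ b = 4732.
(Check via b = v(v − 1)/6 = 169·168/6 = 28392/6 = 4732.)

r = 84, b = 4732.


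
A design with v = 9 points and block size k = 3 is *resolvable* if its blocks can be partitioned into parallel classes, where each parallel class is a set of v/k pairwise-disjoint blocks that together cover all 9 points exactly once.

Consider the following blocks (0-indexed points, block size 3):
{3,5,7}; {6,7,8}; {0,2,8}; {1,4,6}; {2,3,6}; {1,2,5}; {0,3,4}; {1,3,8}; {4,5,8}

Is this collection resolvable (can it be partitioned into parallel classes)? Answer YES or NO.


v = 9, block size k = 3, number of blocks = 9.
For resolvability, blocks must partition into parallel classes of size v/k = 3.
Total blocks must therefore be a multiple of 3: 9 = 3·3 + 0 ⇒ divisible ✓.
Consider block {2,3,6}. The only other block(s) in the collection disjoint from it are {4,5,8} — just 1 block(s). Any parallel class containing {2,3,6} would need 2 other blocks each disjoint from it, so no parallel class of size 3 can contain {2,3,6}.
Since every block must belong to some parallel class in a resolution, the collection cannot be partitioned into parallel classes.
Resolvable? NO.

NO


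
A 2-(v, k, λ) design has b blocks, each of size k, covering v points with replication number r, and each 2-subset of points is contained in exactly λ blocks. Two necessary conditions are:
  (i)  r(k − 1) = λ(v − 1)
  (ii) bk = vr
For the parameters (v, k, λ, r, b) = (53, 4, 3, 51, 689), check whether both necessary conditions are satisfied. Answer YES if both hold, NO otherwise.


Condition (i): r(k − 1) = 51·3 = 153; λ(v − 1) = 3·52 = 156. Match? NO.
Condition (ii): bk = 689·4 = 2756; vr = 53·51 = 2703. Match? NO.
Both conditions hold? NO.

NO


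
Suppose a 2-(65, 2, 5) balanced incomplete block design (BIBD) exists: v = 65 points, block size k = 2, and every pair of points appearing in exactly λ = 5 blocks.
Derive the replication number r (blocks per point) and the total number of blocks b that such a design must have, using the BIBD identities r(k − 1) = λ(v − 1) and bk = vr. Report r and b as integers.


Any 2-(v, k, λ) BIBD satisfies two necessary conditions:
  (i)  Each point sits in r blocks, and counting incidences through any fixed point gives r(k − 1) = λ(v − 1), so r = λ(v − 1)/(k − 1).
  (ii) Total incidences bk = vr, so b = vr/k.
Step 1: r = λ(v − 1)/(k − 1) = 5·(65 − 1)/(2 − 1) = 5·64/1 = 320/1 = 320.
Step 2: b = vr/k = 65·320/2 = 20800/2 = 10400.
Check integrality: r = 320 ∈ Z ✓, b = 10400 ∈ Z ✓.
(These identities are necessary conditions: they determine r and b for any design with these parameters, but do not by themselves prove that one exists.)

r = 320, b = 10400.


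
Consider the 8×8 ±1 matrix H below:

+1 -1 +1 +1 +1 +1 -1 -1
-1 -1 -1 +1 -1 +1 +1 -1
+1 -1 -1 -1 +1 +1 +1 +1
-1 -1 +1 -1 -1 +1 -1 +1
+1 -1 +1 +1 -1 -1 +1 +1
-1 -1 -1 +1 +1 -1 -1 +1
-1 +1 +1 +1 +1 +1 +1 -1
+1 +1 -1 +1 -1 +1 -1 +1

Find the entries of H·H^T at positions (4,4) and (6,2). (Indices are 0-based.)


Row 2 of H: [1, -1, -1, -1, 1, 1, 1, 1].
Row 4 of H: [1, -1, 1, 1, -1, -1, 1, 1].
Row 6 of H: [-1, 1, 1, 1, 1, 1, 1, -1].
(H·H^T)[4][4] = Σ_j H[4][j]·H[4][j] = (1)² + (-1)² + (1)² + (1)² + (-1)² + (-1)² + (1)² + (1)² = 1 + 1 + 1 + 1 + 1 + 1 + 1 + 1 = 8.
(H·H^T)[6][2] = Σ_j H[6][j]·H[2][j] = (-1)·(1) + (1)·(-1) + (1)·(-1) + (1)·(-1) + (1)·(1) + (1)·(1) + (1)·(1) + (-1)·(1) = -1 + -1 + -1 + -1 + 1 + 1 + 1 + -1 = -2.
Rows 6 and 2 are not orthogonal (dot product = -2 ≠ 0), so H is not a Hadamard matrix.

(4,4) entry = 8; (6,2) entry = -2.


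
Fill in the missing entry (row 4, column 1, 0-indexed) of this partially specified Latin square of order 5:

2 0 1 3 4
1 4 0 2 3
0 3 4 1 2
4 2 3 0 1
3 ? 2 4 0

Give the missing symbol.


Row 4 contains symbols [0, 2, 3, 4] — missing [1].
Column 1 contains symbols [0, 2, 3, 4] — missing [1].
The missing symbol must appear in both missing sets; intersection = [1].
Therefore the hidden value is 1.

Missing value = 1.


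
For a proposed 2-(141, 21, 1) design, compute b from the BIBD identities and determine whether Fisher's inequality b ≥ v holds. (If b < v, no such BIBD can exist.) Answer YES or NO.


b = λv(v − 1)/(k(k − 1)) = 1·141·140/(21·20) = 19740/420 = 47.
Compare with v = 141: b < v, so Fisher's inequality fails.

NO


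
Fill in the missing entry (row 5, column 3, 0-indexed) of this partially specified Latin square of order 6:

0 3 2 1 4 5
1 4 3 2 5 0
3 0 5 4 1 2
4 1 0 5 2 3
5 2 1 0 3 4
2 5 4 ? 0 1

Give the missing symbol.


Row 5 contains symbols [0, 1, 2, 4, 5] — missing [3].
Column 3 contains symbols [0, 1, 2, 4, 5] — missing [3].
The missing symbol must appear in both missing sets; intersection = [3].
Therefore the hidden value is 3.

Missing value = 3.


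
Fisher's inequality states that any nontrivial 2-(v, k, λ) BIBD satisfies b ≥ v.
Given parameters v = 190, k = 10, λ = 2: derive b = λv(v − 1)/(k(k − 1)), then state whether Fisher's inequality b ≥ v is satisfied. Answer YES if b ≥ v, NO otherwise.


r = λ(v − 1)/(k − 1) = 2·189/9 = 42.
b = vr/k = 190·42/10 = 798.
Fisher's inequality: b ≥ v ⇔ 798 ≥ 190? YES.

YES


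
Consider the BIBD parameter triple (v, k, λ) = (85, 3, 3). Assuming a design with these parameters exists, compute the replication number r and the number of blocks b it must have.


Any 2-(v, k, λ) BIBD satisfies two necessary conditions:
  (i)  Each point sits in r blocks, and counting incidences through any fixed point gives r(k − 1) = λ(v − 1), so r = λ(v − 1)/(k − 1).
  (ii) Total incidences bk = vr, so b = vr/k.
Step 1: r = λ(v − 1)/(k − 1) = 3·(85 − 1)/(3 − 1) = 3·84/2 = 252/2 = 126.
Step 2: b = vr/k = 85·126/3 = 10710/3 = 3570.
Check integrality: r = 126 ∈ Z ✓, b = 3570 ∈ Z ✓.
(These identities are necessary conditions: they determine r and b for any design with these parameters, but do not by themselves prove that one exists.)

r = 126, b = 3570.


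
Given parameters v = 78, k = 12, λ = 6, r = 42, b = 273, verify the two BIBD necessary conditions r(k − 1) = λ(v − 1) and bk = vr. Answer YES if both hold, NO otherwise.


Condition (i): r(k − 1) = 42·11 = 462; λ(v − 1) = 6·77 = 462. Match? YES.
Condition (ii): bk = 273·12 = 3276; vr = 78·42 = 3276. Match? YES.
Both conditions hold? YES.

YES


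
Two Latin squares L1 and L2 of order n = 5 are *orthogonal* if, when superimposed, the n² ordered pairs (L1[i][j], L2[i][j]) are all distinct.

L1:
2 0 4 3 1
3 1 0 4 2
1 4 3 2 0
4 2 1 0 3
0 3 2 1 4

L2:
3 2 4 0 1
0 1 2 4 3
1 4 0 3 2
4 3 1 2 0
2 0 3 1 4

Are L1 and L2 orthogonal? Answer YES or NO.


Form the n² = 25 superimposed pairs (L1[i][j], L2[i][j]), row by row (rows and columns indexed from 0):
row 0: (2,3) (0,2) (4,4) (3,0) (1,1)
row 1: (3,0) (1,1) (0,2) (4,4) (2,3)
row 2: (1,1) (4,4) (3,0) (2,3) (0,2)
row 3: (4,4) (2,3) (1,1) (0,2) (3,0)
row 4: (0,2) (3,0) (2,3) (1,1) (4,4)
Orthogonality requires all 25 pairs distinct.
But the pair (3,0) repeats: cell (0,3) has L1 = 3, L2 = 0, and cell (1,0) has L1 = 3, L2 = 0.
A repeated pair means some other pair never occurs (only 5 distinct pairs out of 25), so the squares are not orthogonal.
Conclusion: NO.

NO


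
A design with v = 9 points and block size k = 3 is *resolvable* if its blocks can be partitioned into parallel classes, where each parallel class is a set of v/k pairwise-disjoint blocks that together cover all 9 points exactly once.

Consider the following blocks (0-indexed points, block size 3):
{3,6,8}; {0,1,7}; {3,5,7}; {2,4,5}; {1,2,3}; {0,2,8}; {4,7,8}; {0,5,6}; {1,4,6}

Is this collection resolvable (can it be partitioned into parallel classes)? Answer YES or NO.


v = 9, block size k = 3, number of blocks = 9.
For resolvability, blocks must partition into parallel classes of size v/k = 3.
Total blocks must therefore be a multiple of 3: 9 = 3·3 + 0 ⇒ divisible ✓.
Greedy packing gives 3 candidate class(es). Each should be a full parallel class (size 3, covers all 9 points).
  Class 1 (3 blocks): {3,6,8}; {0,1,7}; {2,4,5}. Points covered: [0, 1, 2, 3, 4, 5, 6, 7, 8].
  Class 2 (3 blocks): {3,5,7}; {0,2,8}; {1,4,6}. Points covered: [0, 1, 2, 3, 4, 5, 6, 7, 8].
  Class 3 (3 blocks): {1,2,3}; {4,7,8}; {0,5,6}. Points covered: [0, 1, 2, 3, 4, 5, 6, 7, 8].
All classes full (size 3)? YES. All classes cover every point? YES.
Resolvable? YES.

YES


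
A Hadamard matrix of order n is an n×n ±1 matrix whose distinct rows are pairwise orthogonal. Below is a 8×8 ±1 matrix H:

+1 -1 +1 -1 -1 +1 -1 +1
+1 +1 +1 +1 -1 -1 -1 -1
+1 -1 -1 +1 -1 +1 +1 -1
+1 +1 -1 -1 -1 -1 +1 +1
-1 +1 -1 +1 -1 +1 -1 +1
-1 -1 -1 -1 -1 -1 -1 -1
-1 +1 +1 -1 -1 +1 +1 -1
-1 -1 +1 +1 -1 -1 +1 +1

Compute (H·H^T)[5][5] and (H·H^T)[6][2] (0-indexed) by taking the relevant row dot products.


Row 2 of H: [1, -1, -1, 1, -1, 1, 1, -1].
Row 5 of H: [-1, -1, -1, -1, -1, -1, -1, -1].
Row 6 of H: [-1, 1, 1, -1, -1, 1, 1, -1].
(H·H^T)[5][5] = Σ_j H[5][j]·H[5][j] = (-1)² + (-1)² + (-1)² + (-1)² + (-1)² + (-1)² + (-1)² + (-1)² = 1 + 1 + 1 + 1 + 1 + 1 + 1 + 1 = 8.
(H·H^T)[6][2] = Σ_j H[6][j]·H[2][j] = (-1)·(1) + (1)·(-1) + (1)·(-1) + (-1)·(1) + (-1)·(-1) + (1)·(1) + (1)·(1) + (-1)·(-1) = -1 + -1 + -1 + -1 + 1 + 1 + 1 + 1 = 0.
So rows 6 and 2 are orthogonal; the diagonal entry equals n = 8.

(5,5) entry = 8; (6,2) entry = 0.


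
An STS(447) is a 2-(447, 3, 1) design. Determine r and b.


An STS(v) is a 2-(v, 3, 1) BIBD: block size k = 3, λ = 1.
Replication: r(k − 1) = λ(v − 1) ⇒ r·2 = 447 − 1 = 446 ⇒ r = 223.
Block count: b = v(v − 1)/6 = 447·446/6 = 199362/6 = 33227.
(Check via bk = vr: 33227·3 = 99681 = 447·223 = 99681 ✓.)

r = 223, b = 33227.


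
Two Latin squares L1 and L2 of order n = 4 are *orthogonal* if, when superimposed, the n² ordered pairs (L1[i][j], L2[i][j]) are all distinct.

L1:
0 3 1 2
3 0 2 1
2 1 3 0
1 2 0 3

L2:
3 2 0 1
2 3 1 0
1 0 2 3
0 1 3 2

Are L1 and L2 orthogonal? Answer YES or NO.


Form the n² = 16 superimposed pairs (L1[i][j], L2[i][j]), row by row (rows and columns indexed from 0):
row 0: (0,3) (3,2) (1,0) (2,1)
row 1: (3,2) (0,3) (2,1) (1,0)
row 2: (2,1) (1,0) (3,2) (0,3)
row 3: (1,0) (2,1) (0,3) (3,2)
Orthogonality requires all 16 pairs distinct.
But the pair (3,2) repeats: cell (0,1) has L1 = 3, L2 = 2, and cell (1,0) has L1 = 3, L2 = 2.
A repeated pair means some other pair never occurs (only 4 distinct pairs out of 16), so the squares are not orthogonal.
Conclusion: NO.

NO
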